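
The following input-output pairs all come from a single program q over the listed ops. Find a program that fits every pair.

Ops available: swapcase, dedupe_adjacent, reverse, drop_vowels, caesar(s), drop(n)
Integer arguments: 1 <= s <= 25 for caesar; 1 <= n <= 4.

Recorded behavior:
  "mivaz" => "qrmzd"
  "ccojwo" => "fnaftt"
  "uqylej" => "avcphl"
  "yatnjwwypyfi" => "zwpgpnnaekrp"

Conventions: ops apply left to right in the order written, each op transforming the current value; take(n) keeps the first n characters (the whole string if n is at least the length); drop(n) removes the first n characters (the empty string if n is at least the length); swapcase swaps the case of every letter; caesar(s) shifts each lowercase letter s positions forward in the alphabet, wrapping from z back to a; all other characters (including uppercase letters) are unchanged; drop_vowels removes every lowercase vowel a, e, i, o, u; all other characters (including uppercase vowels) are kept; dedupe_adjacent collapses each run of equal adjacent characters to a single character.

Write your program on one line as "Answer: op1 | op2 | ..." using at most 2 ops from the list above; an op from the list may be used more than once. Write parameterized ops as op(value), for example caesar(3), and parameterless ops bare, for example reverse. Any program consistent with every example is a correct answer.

reverse | caesar(17)

Check, running the answer program on each example:
  "mivaz" -> "zavim" -> "qrmzd"
  "ccojwo" -> "owjocc" -> "fnaftt"
  "uqylej" -> "jelyqu" -> "avcphl"
  "yatnjwwypyfi" -> "ifypywwjntay" -> "zwpgpnnaekrp"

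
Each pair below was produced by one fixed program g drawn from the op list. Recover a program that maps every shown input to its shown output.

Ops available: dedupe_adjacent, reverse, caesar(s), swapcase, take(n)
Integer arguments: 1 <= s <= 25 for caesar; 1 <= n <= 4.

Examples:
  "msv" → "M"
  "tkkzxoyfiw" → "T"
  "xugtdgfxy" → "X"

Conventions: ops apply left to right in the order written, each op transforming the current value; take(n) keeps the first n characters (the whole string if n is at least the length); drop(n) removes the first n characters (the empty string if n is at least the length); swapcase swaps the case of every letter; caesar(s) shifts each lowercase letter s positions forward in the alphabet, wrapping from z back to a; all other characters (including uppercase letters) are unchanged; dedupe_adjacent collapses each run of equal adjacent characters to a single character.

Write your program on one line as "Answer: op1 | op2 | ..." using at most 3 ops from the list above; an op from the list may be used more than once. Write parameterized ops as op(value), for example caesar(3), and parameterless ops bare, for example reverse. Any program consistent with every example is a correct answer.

swapcase | take(1)

Check, running the answer program on each example:
  "msv" -> "MSV" -> "M"
  "tkkzxoyfiw" -> "TKKZXOYFIW" -> "T"
  "xugtdgfxy" -> "XUGTDGFXY" -> "X"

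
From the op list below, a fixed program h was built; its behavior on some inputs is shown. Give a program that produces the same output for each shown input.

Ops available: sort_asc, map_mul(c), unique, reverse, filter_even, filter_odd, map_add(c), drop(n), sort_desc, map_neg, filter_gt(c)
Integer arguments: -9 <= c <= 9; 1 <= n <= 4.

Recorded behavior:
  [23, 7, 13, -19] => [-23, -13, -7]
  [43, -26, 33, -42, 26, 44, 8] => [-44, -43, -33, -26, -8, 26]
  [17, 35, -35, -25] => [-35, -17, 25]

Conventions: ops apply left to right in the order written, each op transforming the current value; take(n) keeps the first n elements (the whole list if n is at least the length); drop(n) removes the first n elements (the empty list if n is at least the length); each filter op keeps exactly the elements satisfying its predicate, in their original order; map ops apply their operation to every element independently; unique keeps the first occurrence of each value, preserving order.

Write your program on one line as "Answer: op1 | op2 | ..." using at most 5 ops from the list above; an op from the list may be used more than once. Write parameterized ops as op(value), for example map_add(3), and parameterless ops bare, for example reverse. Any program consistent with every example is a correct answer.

sort_desc | reverse | map_neg | drop(1) | reverse

Check, running the answer program on each example:
  [23, 7, 13, -19] -> [23, 13, 7, -19] -> [-19, 7, 13, 23] -> [19, -7, -13, -23] -> [-7, -13, -23] -> [-23, -13, -7]
  [43, -26, 33, -42, 26, 44, 8] -> [44, 43, 33, 26, 8, -26, -42] -> [-42, -26, 8, 26, 33, 43, 44] -> [42, 26, -8, -26, -33, -43, -44] -> [26, -8, -26, -33, -43, -44] -> [-44, -43, -33, -26, -8, 26]
  [17, 35, -35, -25] -> [35, 17, -25, -35] -> [-35, -25, 17, 35] -> [35, 25, -17, -35] -> [25, -17, -35] -> [-35, -17, 25]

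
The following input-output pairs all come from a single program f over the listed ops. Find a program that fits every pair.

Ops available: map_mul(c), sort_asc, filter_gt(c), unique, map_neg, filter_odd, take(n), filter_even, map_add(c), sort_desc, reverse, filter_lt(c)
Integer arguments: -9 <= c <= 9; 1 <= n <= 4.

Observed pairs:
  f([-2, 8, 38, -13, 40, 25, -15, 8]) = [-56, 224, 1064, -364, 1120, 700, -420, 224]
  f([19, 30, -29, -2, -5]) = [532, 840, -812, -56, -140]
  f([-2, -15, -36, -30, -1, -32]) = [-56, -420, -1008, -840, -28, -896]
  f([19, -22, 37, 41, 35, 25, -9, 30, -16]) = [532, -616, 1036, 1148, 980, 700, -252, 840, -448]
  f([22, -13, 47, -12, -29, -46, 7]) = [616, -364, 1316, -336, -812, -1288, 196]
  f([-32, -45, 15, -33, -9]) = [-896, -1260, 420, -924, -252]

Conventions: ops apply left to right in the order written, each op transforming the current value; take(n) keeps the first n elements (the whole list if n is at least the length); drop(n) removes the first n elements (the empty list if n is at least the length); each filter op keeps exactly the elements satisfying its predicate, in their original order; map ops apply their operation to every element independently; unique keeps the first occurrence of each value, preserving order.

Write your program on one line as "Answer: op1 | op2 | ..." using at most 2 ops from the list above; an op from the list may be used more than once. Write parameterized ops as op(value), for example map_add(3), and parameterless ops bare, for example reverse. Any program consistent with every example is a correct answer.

map_mul(4) | map_mul(7)

Check, running the answer program on each example:
  [-2, 8, 38, -13, 40, 25, -15, 8] -> [-8, 32, 152, -52, 160, 100, -60, 32] -> [-56, 224, 1064, -364, 1120, 700, -420, 224]
  [19, 30, -29, -2, -5] -> [76, 120, -116, -8, -20] -> [532, 840, -812, -56, -140]
  [-2, -15, -36, -30, -1, -32] -> [-8, -60, -144, -120, -4, -128] -> [-56, -420, -1008, -840, -28, -896]
  [19, -22, 37, 41, 35, 25, -9, 30, -16] -> [76, -88, 148, 164, 140, 100, -36, 120, -64] -> [532, -616, 1036, 1148, 980, 700, -252, 840, -448]
  [22, -13, 47, -12, -29, -46, 7] -> [88, -52, 188, -48, -116, -184, 28] -> [616, -364, 1316, -336, -812, -1288, 196]
  [-32, -45, 15, -33, -9] -> [-128, -180, 60, -132, -36] -> [-896, -1260, 420, -924, -252]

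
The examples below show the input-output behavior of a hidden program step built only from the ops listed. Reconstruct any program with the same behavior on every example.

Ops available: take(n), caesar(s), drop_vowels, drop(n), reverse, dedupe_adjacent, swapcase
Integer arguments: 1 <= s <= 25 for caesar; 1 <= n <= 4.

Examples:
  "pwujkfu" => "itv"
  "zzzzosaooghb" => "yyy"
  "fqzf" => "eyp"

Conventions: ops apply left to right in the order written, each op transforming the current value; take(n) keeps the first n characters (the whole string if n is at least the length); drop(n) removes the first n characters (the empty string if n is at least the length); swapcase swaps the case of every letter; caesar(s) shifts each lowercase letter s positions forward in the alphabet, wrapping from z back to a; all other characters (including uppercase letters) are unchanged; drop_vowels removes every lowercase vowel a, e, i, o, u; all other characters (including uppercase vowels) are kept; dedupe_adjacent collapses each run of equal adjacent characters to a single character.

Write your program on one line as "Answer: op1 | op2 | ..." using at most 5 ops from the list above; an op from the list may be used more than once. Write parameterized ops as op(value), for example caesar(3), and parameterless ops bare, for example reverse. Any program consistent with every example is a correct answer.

take(4) | reverse | take(3) | caesar(11) | caesar(14)

Check, running the answer program on each example:
  "pwujkfu" -> "pwuj" -> "juwp" -> "juw" -> "ufh" -> "itv"
  "zzzzosaooghb" -> "zzzz" -> "zzzz" -> "zzz" -> "kkk" -> "yyy"
  "fqzf" -> "fqzf" -> "fzqf" -> "fzq" -> "qkb" -> "eyp"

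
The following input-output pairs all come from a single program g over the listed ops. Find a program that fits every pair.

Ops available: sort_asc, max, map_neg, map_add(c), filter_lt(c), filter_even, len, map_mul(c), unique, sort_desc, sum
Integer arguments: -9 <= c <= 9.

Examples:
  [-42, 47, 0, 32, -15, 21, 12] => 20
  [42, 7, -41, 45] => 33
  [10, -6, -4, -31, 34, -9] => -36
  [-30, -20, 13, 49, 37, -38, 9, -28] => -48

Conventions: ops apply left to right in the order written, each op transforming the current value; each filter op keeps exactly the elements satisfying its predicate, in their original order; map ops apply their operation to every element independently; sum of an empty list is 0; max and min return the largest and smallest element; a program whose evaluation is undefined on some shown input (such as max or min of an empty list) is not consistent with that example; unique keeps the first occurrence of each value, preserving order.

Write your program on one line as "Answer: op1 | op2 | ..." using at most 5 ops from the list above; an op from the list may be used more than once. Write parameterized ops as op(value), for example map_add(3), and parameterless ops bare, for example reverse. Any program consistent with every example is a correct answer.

sort_desc | map_add(-5) | sort_asc | sum

Check, running the answer program on each example:
  [-42, 47, 0, 32, -15, 21, 12] -> [47, 32, 21, 12, 0, -15, -42] -> [42, 27, 16, 7, -5, -20, -47] -> [-47, -20, -5, 7, 16, 27, 42] -> 20
  [42, 7, -41, 45] -> [45, 42, 7, -41] -> [40, 37, 2, -46] -> [-46, 2, 37, 40] -> 33
  [10, -6, -4, -31, 34, -9] -> [34, 10, -4, -6, -9, -31] -> [29, 5, -9, -11, -14, -36] -> [-36, -14, -11, -9, 5, 29] -> -36
  [-30, -20, 13, 49, 37, -38, 9, -28] -> [49, 37, 13, 9, -20, -28, -30, -38] -> [44, 32, 8, 4, -25, -33, -35, -43] -> [-43, -35, -33, -25, 4, 8, 32, 44] -> -48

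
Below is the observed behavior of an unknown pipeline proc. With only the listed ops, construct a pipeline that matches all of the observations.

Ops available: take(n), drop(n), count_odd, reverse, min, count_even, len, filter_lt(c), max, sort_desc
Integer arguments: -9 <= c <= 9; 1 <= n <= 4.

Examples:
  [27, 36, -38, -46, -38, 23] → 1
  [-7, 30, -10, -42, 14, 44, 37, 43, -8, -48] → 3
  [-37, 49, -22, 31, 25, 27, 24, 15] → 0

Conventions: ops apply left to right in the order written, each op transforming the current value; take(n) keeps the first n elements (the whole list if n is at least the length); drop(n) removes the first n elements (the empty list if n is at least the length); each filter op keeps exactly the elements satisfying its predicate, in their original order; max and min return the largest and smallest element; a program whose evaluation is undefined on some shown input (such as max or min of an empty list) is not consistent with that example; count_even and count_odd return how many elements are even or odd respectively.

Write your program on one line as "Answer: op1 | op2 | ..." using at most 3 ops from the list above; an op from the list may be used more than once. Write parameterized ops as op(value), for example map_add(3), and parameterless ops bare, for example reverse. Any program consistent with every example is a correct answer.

filter_lt(-1) | drop(2) | len

Check, running the answer program on each example:
  [27, 36, -38, -46, -38, 23] -> [-38, -46, -38] -> [-38] -> 1
  [-7, 30, -10, -42, 14, 44, 37, 43, -8, -48] -> [-7, -10, -42, -8, -48] -> [-42, -8, -48] -> 3
  [-37, 49, -22, 31, 25, 27, 24, 15] -> [-37, -22] -> [] -> 0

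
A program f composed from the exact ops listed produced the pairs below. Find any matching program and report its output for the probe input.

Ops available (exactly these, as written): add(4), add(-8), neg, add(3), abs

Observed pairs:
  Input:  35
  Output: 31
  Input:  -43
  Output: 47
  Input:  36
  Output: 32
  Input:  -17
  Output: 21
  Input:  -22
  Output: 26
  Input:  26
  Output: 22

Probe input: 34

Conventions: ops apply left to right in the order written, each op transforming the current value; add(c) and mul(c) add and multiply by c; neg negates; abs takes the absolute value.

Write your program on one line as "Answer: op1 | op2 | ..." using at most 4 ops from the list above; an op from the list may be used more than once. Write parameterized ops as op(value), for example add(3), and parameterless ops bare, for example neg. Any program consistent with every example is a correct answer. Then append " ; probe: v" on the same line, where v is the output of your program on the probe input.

neg | add(4) | abs ; probe: 30

Check, running the answer program on each example:
  35 -> -35 -> -31 -> 31
  -43 -> 43 -> 47 -> 47
  36 -> -36 -> -32 -> 32
  -17 -> 17 -> 21 -> 21
  -22 -> 22 -> 26 -> 26
  26 -> -26 -> -22 -> 22
  probe: 34 -> -34 -> -30 -> 30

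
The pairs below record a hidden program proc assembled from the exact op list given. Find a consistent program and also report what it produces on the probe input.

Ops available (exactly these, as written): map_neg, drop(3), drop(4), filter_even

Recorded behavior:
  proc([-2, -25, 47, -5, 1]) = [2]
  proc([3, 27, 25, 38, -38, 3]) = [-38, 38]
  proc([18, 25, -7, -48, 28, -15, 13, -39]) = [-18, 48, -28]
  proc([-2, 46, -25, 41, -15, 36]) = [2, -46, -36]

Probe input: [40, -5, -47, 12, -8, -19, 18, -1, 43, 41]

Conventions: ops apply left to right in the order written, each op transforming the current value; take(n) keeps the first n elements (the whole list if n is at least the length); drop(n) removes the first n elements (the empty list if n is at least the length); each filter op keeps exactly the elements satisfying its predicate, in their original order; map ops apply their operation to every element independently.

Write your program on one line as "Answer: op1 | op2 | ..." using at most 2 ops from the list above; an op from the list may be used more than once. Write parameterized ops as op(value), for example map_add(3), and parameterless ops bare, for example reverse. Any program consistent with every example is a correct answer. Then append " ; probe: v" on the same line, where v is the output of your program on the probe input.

map_neg | filter_even ; probe: [-40, -12, 8, -18]

Check, running the answer program on each example:
  [-2, -25, 47, -5, 1] -> [2, 25, -47, 5, -1] -> [2]
  [3, 27, 25, 38, -38, 3] -> [-3, -27, -25, -38, 38, -3] -> [-38, 38]
  [18, 25, -7, -48, 28, -15, 13, -39] -> [-18, -25, 7, 48, -28, 15, -13, 39] -> [-18, 48, -28]
  [-2, 46, -25, 41, -15, 36] -> [2, -46, 25, -41, 15, -36] -> [2, -46, -36]
  probe: [40, -5, -47, 12, -8, -19, 18, -1, 43, 41] -> [-40, 5, 47, -12, 8, 19, -18, 1, -43, -41] -> [-40, -12, 8, -18]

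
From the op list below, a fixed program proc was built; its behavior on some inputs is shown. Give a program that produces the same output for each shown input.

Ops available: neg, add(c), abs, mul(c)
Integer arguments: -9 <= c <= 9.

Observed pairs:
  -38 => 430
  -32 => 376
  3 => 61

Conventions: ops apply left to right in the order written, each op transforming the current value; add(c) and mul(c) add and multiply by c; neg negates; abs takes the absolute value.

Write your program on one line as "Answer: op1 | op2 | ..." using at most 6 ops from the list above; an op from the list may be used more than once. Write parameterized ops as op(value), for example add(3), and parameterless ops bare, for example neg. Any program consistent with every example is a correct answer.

add(-9) | neg | mul(-9) | add(-7) | neg

Check, running the answer program on each example:
  -38 -> -47 -> 47 -> -423 -> -430 -> 430
  -32 -> -41 -> 41 -> -369 -> -376 -> 376
  3 -> -6 -> 6 -> -54 -> -61 -> 61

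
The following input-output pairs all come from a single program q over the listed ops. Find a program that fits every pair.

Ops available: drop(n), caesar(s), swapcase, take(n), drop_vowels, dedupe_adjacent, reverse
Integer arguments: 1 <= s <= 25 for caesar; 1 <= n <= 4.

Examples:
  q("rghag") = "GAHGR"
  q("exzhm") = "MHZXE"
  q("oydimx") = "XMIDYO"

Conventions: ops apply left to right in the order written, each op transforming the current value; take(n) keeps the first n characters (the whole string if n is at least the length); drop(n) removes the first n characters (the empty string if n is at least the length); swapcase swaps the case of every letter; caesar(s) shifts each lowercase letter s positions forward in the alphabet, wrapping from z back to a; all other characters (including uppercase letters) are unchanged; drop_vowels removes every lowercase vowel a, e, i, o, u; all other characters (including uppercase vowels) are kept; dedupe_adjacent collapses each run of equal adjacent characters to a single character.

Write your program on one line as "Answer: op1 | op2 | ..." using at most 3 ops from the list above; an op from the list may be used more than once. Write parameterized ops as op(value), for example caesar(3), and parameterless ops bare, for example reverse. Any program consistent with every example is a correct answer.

reverse | swapcase

Check, running the answer program on each example:
  "rghag" -> "gahgr" -> "GAHGR"
  "exzhm" -> "mhzxe" -> "MHZXE"
  "oydimx" -> "xmidyo" -> "XMIDYO"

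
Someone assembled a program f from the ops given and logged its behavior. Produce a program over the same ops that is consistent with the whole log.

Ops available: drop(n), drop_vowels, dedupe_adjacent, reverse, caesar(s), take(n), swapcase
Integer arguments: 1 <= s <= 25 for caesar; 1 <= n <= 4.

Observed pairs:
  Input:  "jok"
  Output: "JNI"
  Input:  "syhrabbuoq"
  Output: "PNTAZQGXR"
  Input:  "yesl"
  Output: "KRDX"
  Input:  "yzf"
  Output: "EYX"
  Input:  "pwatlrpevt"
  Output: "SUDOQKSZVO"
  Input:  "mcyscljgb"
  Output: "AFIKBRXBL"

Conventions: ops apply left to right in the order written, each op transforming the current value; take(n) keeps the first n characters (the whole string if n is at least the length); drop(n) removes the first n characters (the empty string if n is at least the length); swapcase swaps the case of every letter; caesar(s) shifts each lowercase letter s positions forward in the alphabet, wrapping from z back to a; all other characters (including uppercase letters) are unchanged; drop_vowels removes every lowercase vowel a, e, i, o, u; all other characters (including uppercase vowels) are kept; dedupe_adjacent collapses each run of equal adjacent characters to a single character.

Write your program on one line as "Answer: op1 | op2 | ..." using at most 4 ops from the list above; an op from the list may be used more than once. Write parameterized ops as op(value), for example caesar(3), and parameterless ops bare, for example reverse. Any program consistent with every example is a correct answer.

dedupe_adjacent | caesar(25) | reverse | swapcase

Check, running the answer program on each example:
  "jok" -> "jok" -> "inj" -> "jni" -> "JNI"
  "syhrabbuoq" -> "syhrabuoq" -> "rxgqzatnp" -> "pntazqgxr" -> "PNTAZQGXR"
  "yesl" -> "yesl" -> "xdrk" -> "krdx" -> "KRDX"
  "yzf" -> "yzf" -> "xye" -> "eyx" -> "EYX"
  "pwatlrpevt" -> "pwatlrpevt" -> "ovzskqodus" -> "sudoqkszvo" -> "SUDOQKSZVO"
  "mcyscljgb" -> "mcyscljgb" -> "lbxrbkifa" -> "afikbrxbl" -> "AFIKBRXBL"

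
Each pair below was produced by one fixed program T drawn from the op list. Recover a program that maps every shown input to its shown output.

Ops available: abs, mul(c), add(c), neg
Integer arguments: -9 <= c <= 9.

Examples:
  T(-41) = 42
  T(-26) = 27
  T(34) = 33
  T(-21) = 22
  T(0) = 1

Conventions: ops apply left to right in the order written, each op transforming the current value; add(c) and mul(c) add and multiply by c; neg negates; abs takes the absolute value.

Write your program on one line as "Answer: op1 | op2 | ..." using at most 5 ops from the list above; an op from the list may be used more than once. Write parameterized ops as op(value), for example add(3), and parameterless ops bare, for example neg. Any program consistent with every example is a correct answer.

add(-8) | neg | add(-7) | neg | abs

Check, running the answer program on each example:
  -41 -> -49 -> 49 -> 42 -> -42 -> 42
  -26 -> -34 -> 34 -> 27 -> -27 -> 27
  34 -> 26 -> -26 -> -33 -> 33 -> 33
  -21 -> -29 -> 29 -> 22 -> -22 -> 22
  0 -> -8 -> 8 -> 1 -> -1 -> 1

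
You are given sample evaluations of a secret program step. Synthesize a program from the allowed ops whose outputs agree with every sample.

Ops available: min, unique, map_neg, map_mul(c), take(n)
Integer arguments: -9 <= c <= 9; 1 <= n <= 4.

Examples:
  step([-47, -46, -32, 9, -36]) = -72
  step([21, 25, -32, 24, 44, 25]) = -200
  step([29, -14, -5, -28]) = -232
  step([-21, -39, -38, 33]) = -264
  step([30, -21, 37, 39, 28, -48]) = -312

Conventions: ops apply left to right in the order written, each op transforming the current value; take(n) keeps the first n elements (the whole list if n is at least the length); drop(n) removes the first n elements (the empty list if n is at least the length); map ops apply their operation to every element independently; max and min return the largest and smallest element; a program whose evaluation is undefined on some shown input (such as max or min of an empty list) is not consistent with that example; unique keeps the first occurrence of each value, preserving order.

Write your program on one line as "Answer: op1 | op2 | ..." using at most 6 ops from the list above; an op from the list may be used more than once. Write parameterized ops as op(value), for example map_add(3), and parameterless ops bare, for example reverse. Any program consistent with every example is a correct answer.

unique | take(4) | map_neg | map_mul(8) | min

Check, running the answer program on each example:
  [-47, -46, -32, 9, -36] -> [-47, -46, -32, 9, -36] -> [-47, -46, -32, 9] -> [47, 46, 32, -9] -> [376, 368, 256, -72] -> -72
  [21, 25, -32, 24, 44, 25] -> [21, 25, -32, 24, 44] -> [21, 25, -32, 24] -> [-21, -25, 32, -24] -> [-168, -200, 256, -192] -> -200
  [29, -14, -5, -28] -> [29, -14, -5, -28] -> [29, -14, -5, -28] -> [-29, 14, 5, 28] -> [-232, 112, 40, 224] -> -232
  [-21, -39, -38, 33] -> [-21, -39, -38, 33] -> [-21, -39, -38, 33] -> [21, 39, 38, -33] -> [168, 312, 304, -264] -> -264
  [30, -21, 37, 39, 28, -48] -> [30, -21, 37, 39, 28, -48] -> [30, -21, 37, 39] -> [-30, 21, -37, -39] -> [-240, 168, -296, -312] -> -312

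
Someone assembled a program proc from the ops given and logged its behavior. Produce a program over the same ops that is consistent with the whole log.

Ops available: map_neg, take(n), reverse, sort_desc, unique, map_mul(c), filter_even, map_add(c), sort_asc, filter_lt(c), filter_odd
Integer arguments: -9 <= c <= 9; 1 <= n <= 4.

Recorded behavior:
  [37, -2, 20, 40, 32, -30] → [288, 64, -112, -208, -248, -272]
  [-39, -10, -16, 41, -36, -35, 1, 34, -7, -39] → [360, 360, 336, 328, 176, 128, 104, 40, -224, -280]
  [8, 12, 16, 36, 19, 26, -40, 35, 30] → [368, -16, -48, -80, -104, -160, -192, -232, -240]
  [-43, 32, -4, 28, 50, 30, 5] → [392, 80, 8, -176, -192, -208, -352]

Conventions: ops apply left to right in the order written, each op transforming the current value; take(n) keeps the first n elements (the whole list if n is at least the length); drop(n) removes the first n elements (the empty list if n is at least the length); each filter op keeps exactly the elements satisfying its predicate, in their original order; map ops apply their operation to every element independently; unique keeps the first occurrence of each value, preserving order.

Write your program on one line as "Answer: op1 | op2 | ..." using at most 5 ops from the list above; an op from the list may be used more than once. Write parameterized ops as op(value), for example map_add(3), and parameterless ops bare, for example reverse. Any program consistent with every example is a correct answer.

reverse | map_add(-6) | map_mul(-8) | sort_desc

Check, running the answer program on each example:
  [37, -2, 20, 40, 32, -30] -> [-30, 32, 40, 20, -2, 37] -> [-36, 26, 34, 14, -8, 31] -> [288, -208, -272, -112, 64, -248] -> [288, 64, -112, -208, -248, -272]
  [-39, -10, -16, 41, -36, -35, 1, 34, -7, -39] -> [-39, -7, 34, 1, -35, -36, 41, -16, -10, -39] -> [-45, -13, 28, -5, -41, -42, 35, -22, -16, -45] -> [360, 104, -224, 40, 328, 336, -280, 176, 128, 360] -> [360, 360, 336, 328, 176, 128, 104, 40, -224, -280]
  [8, 12, 16, 36, 19, 26, -40, 35, 30] -> [30, 35, -40, 26, 19, 36, 16, 12, 8] -> [24, 29, -46, 20, 13, 30, 10, 6, 2] -> [-192, -232, 368, -160, -104, -240, -80, -48, -16] -> [368, -16, -48, -80, -104, -160, -192, -232, -240]
  [-43, 32, -4, 28, 50, 30, 5] -> [5, 30, 50, 28, -4, 32, -43] -> [-1, 24, 44, 22, -10, 26, -49] -> [8, -192, -352, -176, 80, -208, 392] -> [392, 80, 8, -176, -192, -208, -352]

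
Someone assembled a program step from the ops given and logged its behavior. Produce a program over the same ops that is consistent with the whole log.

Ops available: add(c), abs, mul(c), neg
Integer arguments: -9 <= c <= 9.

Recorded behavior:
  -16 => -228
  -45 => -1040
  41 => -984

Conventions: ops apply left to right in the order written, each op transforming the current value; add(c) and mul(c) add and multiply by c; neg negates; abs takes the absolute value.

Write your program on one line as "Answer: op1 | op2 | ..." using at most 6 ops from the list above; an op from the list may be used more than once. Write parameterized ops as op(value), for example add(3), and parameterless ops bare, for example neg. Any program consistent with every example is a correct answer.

add(1) | abs | add(-7) | mul(4) | mul(-7) | add(-4)

Check, running the answer program on each example:
  -16 -> -15 -> 15 -> 8 -> 32 -> -224 -> -228
  -45 -> -44 -> 44 -> 37 -> 148 -> -1036 -> -1040
  41 -> 42 -> 42 -> 35 -> 140 -> -980 -> -984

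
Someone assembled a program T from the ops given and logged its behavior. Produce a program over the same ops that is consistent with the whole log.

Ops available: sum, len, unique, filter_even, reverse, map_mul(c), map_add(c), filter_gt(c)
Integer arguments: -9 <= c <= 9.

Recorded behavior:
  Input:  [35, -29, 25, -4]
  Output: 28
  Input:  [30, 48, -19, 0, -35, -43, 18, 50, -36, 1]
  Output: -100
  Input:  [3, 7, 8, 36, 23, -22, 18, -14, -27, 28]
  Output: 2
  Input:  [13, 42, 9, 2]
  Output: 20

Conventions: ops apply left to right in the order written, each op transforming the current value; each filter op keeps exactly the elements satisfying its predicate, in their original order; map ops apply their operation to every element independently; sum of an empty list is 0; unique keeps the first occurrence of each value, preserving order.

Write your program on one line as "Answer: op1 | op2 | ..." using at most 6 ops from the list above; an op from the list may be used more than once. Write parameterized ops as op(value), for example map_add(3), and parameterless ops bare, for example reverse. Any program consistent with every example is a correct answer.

map_add(4) | map_add(-5) | reverse | filter_even | sum

Check, running the answer program on each example:
  [35, -29, 25, -4] -> [39, -25, 29, 0] -> [34, -30, 24, -5] -> [-5, 24, -30, 34] -> [24, -30, 34] -> 28
  [30, 48, -19, 0, -35, -43, 18, 50, -36, 1] -> [34, 52, -15, 4, -31, -39, 22, 54, -32, 5] -> [29, 47, -20, -1, -36, -44, 17, 49, -37, 0] -> [0, -37, 49, 17, -44, -36, -1, -20, 47, 29] -> [0, -44, -36, -20] -> -100
  [3, 7, 8, 36, 23, -22, 18, -14, -27, 28] -> [7, 11, 12, 40, 27, -18, 22, -10, -23, 32] -> [2, 6, 7, 35, 22, -23, 17, -15, -28, 27] -> [27, -28, -15, 17, -23, 22, 35, 7, 6, 2] -> [-28, 22, 6, 2] -> 2
  [13, 42, 9, 2] -> [17, 46, 13, 6] -> [12, 41, 8, 1] -> [1, 8, 41, 12] -> [8, 12] -> 20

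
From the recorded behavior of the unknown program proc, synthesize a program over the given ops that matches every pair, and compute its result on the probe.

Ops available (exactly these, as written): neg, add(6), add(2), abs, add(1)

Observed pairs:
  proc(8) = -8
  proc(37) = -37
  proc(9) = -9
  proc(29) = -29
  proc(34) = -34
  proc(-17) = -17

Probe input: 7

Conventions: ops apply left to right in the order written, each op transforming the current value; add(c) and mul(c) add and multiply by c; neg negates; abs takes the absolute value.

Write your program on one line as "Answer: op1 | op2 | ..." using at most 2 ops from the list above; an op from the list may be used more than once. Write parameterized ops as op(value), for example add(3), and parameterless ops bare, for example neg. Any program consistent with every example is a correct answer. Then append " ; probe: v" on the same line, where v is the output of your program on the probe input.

abs | neg ; probe: -7

Check, running the answer program on each example:
  8 -> 8 -> -8
  37 -> 37 -> -37
  9 -> 9 -> -9
  29 -> 29 -> -29
  34 -> 34 -> -34
  -17 -> 17 -> -17
  probe: 7 -> 7 -> -7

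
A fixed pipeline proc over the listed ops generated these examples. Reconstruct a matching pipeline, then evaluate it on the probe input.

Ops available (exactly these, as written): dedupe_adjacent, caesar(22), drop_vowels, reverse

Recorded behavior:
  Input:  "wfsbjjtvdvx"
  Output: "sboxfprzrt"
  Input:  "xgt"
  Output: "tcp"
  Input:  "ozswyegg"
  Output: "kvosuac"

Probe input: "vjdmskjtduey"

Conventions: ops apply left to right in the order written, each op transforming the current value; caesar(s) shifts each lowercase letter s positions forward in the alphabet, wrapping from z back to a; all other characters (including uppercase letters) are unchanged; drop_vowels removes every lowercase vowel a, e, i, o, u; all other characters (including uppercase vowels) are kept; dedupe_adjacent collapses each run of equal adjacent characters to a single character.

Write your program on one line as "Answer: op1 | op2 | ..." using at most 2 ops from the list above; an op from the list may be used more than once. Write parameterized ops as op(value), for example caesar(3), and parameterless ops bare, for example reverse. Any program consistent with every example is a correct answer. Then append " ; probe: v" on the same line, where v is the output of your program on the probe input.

dedupe_adjacent | caesar(22) ; probe: "rfziogfpzqau"

Check, running the answer program on each example:
  "wfsbjjtvdvx" -> "wfsbjtvdvx" -> "sboxfprzrt"
  "xgt" -> "xgt" -> "tcp"
  "ozswyegg" -> "ozswyeg" -> "kvosuac"
  probe: "vjdmskjtduey" -> "vjdmskjtduey" -> "rfziogfpzqau"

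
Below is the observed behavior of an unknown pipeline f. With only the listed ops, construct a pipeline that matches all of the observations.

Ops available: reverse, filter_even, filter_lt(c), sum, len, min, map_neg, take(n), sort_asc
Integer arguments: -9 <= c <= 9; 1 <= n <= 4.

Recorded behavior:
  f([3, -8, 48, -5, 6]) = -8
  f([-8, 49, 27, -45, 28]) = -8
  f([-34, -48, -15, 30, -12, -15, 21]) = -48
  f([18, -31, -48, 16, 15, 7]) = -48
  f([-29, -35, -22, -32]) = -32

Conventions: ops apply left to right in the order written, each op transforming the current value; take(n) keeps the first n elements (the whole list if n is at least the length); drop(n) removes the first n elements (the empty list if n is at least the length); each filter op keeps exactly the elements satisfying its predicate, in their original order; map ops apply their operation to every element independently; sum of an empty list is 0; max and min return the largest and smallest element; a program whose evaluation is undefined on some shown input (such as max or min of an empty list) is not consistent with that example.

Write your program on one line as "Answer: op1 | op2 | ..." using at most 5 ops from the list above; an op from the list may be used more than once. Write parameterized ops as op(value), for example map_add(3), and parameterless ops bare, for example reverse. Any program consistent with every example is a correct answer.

map_neg | filter_even | sort_asc | map_neg | min

Check, running the answer program on each example:
  [3, -8, 48, -5, 6] -> [-3, 8, -48, 5, -6] -> [8, -48, -6] -> [-48, -6, 8] -> [48, 6, -8] -> -8
  [-8, 49, 27, -45, 28] -> [8, -49, -27, 45, -28] -> [8, -28] -> [-28, 8] -> [28, -8] -> -8
  [-34, -48, -15, 30, -12, -15, 21] -> [34, 48, 15, -30, 12, 15, -21] -> [34, 48, -30, 12] -> [-30, 12, 34, 48] -> [30, -12, -34, -48] -> -48
  [18, -31, -48, 16, 15, 7] -> [-18, 31, 48, -16, -15, -7] -> [-18, 48, -16] -> [-18, -16, 48] -> [18, 16, -48] -> -48
  [-29, -35, -22, -32] -> [29, 35, 22, 32] -> [22, 32] -> [22, 32] -> [-22, -32] -> -32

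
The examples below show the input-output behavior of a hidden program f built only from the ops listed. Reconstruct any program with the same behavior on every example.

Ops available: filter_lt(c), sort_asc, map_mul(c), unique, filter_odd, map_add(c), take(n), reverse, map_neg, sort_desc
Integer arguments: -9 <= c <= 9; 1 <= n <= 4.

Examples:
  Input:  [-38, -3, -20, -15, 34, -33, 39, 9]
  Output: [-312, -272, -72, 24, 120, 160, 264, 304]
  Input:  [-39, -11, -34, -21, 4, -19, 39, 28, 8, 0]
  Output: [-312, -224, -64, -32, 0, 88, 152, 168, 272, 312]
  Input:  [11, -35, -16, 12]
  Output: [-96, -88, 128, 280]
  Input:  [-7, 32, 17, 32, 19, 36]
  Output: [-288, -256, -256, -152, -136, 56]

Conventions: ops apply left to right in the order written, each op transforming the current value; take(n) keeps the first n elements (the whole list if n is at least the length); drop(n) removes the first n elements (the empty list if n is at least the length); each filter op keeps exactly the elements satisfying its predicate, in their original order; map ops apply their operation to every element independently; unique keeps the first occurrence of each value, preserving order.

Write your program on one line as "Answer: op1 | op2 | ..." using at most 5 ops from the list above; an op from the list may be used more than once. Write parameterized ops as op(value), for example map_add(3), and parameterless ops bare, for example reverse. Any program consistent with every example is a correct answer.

sort_asc | map_mul(8) | reverse | map_neg

Check, running the answer program on each example:
  [-38, -3, -20, -15, 34, -33, 39, 9] -> [-38, -33, -20, -15, -3, 9, 34, 39] -> [-304, -264, -160, -120, -24, 72, 272, 312] -> [312, 272, 72, -24, -120, -160, -264, -304] -> [-312, -272, -72, 24, 120, 160, 264, 304]
  [-39, -11, -34, -21, 4, -19, 39, 28, 8, 0] -> [-39, -34, -21, -19, -11, 0, 4, 8, 28, 39] -> [-312, -272, -168, -152, -88, 0, 32, 64, 224, 312] -> [312, 224, 64, 32, 0, -88, -152, -168, -272, -312] -> [-312, -224, -64, -32, 0, 88, 152, 168, 272, 312]
  [11, -35, -16, 12] -> [-35, -16, 11, 12] -> [-280, -128, 88, 96] -> [96, 88, -128, -280] -> [-96, -88, 128, 280]
  [-7, 32, 17, 32, 19, 36] -> [-7, 17, 19, 32, 32, 36] -> [-56, 136, 152, 256, 256, 288] -> [288, 256, 256, 152, 136, -56] -> [-288, -256, -256, -152, -136, 56]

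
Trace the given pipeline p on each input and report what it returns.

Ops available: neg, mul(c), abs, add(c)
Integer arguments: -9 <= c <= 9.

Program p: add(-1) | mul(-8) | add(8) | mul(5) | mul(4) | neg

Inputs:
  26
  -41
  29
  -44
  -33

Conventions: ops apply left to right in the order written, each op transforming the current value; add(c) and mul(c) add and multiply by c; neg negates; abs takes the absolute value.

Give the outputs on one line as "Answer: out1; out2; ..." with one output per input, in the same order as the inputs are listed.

3840; -6880; 4320; -7360; -5600

Execution, op by op:
  26 -> 25 -> -200 -> -192 -> -960 -> -3840 -> 3840
  -41 -> -42 -> 336 -> 344 -> 1720 -> 6880 -> -6880
  29 -> 28 -> -224 -> -216 -> -1080 -> -4320 -> 4320
  -44 -> -45 -> 360 -> 368 -> 1840 -> 7360 -> -7360
  -33 -> -34 -> 272 -> 280 -> 1400 -> 5600 -> -5600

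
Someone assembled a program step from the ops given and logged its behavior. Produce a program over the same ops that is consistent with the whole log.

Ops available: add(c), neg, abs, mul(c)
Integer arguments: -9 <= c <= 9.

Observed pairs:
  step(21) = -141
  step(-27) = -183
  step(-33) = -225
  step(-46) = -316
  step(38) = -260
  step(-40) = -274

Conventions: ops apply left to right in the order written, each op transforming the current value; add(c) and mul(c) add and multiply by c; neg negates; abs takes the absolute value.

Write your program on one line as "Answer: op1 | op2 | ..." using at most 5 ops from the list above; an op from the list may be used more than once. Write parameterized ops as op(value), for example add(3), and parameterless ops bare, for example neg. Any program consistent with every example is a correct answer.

abs | mul(7) | add(-1) | neg | add(5)

Check, running the answer program on each example:
  21 -> 21 -> 147 -> 146 -> -146 -> -141
  -27 -> 27 -> 189 -> 188 -> -188 -> -183
  -33 -> 33 -> 231 -> 230 -> -230 -> -225
  -46 -> 46 -> 322 -> 321 -> -321 -> -316
  38 -> 38 -> 266 -> 265 -> -265 -> -260
  -40 -> 40 -> 280 -> 279 -> -279 -> -274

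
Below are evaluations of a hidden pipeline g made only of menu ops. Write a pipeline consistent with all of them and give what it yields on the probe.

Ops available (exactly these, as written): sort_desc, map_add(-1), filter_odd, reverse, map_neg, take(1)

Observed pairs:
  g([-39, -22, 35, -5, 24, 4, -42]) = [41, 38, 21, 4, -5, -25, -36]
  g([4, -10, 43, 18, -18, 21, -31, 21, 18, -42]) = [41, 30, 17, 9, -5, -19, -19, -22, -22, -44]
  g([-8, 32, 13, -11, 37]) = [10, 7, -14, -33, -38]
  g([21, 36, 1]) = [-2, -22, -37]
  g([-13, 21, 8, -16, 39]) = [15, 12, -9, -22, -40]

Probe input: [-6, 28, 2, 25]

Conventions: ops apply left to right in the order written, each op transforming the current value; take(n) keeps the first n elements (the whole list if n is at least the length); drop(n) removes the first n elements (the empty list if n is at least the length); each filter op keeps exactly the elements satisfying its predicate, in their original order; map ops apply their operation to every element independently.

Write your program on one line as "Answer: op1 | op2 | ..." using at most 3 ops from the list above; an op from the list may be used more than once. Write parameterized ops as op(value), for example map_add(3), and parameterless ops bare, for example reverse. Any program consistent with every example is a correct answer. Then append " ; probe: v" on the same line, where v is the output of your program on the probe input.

map_neg | map_add(-1) | sort_desc ; probe: [5, -3, -26, -29]

Check, running the answer program on each example:
  [-39, -22, 35, -5, 24, 4, -42] -> [39, 22, -35, 5, -24, -4, 42] -> [38, 21, -36, 4, -25, -5, 41] -> [41, 38, 21, 4, -5, -25, -36]
  [4, -10, 43, 18, -18, 21, -31, 21, 18, -42] -> [-4, 10, -43, -18, 18, -21, 31, -21, -18, 42] -> [-5, 9, -44, -19, 17, -22, 30, -22, -19, 41] -> [41, 30, 17, 9, -5, -19, -19, -22, -22, -44]
  [-8, 32, 13, -11, 37] -> [8, -32, -13, 11, -37] -> [7, -33, -14, 10, -38] -> [10, 7, -14, -33, -38]
  [21, 36, 1] -> [-21, -36, -1] -> [-22, -37, -2] -> [-2, -22, -37]
  [-13, 21, 8, -16, 39] -> [13, -21, -8, 16, -39] -> [12, -22, -9, 15, -40] -> [15, 12, -9, -22, -40]
  probe: [-6, 28, 2, 25] -> [6, -28, -2, -25] -> [5, -29, -3, -26] -> [5, -3, -26, -29]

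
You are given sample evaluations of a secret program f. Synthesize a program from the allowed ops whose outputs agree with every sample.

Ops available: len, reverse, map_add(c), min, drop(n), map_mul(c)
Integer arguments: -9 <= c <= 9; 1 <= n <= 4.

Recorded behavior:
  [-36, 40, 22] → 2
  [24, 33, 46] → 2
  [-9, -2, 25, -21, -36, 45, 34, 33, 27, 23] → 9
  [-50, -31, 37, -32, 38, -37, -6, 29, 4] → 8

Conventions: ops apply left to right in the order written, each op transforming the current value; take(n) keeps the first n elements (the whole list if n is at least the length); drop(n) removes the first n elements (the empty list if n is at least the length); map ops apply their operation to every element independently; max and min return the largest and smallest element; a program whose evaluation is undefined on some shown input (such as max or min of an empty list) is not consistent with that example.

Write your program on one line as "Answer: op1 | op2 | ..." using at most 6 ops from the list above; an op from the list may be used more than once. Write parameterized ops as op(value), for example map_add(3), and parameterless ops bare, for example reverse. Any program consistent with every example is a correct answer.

reverse | map_mul(-5) | reverse | drop(1) | reverse | len

Check, running the answer program on each example:
  [-36, 40, 22] -> [22, 40, -36] -> [-110, -200, 180] -> [180, -200, -110] -> [-200, -110] -> [-110, -200] -> 2
  [24, 33, 46] -> [46, 33, 24] -> [-230, -165, -120] -> [-120, -165, -230] -> [-165, -230] -> [-230, -165] -> 2
  [-9, -2, 25, -21, -36, 45, 34, 33, 27, 23] -> [23, 27, 33, 34, 45, -36, -21, 25, -2, -9] -> [-115, -135, -165, -170, -225, 180, 105, -125, 10, 45] -> [45, 10, -125, 105, 180, -225, -170, -165, -135, -115] -> [10, -125, 105, 180, -225, -170, -165, -135, -115] -> [-115, -135, -165, -170, -225, 180, 105, -125, 10] -> 9
  [-50, -31, 37, -32, 38, -37, -6, 29, 4] -> [4, 29, -6, -37, 38, -32, 37, -31, -50] -> [-20, -145, 30, 185, -190, 160, -185, 155, 250] -> [250, 155, -185, 160, -190, 185, 30, -145, -20] -> [155, -185, 160, -190, 185, 30, -145, -20] -> [-20, -145, 30, 185, -190, 160, -185, 155] -> 8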